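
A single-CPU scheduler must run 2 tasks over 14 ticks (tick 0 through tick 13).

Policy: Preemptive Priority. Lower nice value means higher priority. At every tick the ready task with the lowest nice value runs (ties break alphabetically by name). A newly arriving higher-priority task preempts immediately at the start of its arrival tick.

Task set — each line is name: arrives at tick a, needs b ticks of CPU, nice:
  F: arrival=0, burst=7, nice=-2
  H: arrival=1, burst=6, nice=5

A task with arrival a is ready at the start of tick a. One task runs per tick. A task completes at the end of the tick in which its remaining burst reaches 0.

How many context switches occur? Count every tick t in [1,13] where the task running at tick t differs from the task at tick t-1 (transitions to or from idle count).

context switches = 2

t=0: ready={F} → run F
t=1: ready={F,H} → run F
t=2: ready={F,H} → run F
t=3: ready={F,H} → run F
t=4: ready={F,H} → run F
t=5: ready={F,H} → run F
t=6: ready={F,H} → run F
t=7: ready={H} → run H
t=8: ready={H} → run H
t=9: ready={H} → run H
t=10: ready={H} → run H
t=11: ready={H} → run H
t=12: ready={H} → run H
t=13: (idle)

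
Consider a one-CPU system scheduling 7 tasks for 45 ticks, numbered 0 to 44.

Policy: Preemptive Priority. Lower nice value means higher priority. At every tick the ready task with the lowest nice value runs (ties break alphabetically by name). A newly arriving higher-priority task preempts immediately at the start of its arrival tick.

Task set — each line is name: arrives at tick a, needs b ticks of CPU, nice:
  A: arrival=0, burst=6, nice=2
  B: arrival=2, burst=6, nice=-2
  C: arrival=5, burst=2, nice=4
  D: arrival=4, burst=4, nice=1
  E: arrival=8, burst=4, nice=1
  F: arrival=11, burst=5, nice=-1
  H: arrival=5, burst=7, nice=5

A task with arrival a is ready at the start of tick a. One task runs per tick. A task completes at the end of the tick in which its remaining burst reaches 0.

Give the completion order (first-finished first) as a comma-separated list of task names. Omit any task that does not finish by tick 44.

completion order = B, F, D, E, A, C, H

t=0: ready={A} → run A
t=1: ready={A} → run A
t=2: ready={A,B} → run B
t=3: ready={A,B} → run B
t=4: ready={A,B,D} → run B
t=5: ready={A,B,C,D,H} → run B
t=6: ready={A,B,C,D,H} → run B
t=7: ready={A,B,C,D,H} → run B
t=8: ready={A,C,D,E,H} → run D
t=9: ready={A,C,D,E,H} → run D
t=10: ready={A,C,D,E,H} → run D
t=11: ready={A,C,D,E,F,H} → run F
t=12: ready={A,C,D,E,F,H} → run F
t=13: ready={A,C,D,E,F,H} → run F
t=14: ready={A,C,D,E,F,H} → run F
t=15: ready={A,C,D,E,F,H} → run F
t=16: ready={A,C,D,E,H} → run D
t=17: ready={A,C,E,H} → run E
t=18: ready={A,C,E,H} → run E
t=19: ready={A,C,E,H} → run E
t=20: ready={A,C,E,H} → run E
t=21: ready={A,C,H} → run A
t=22: ready={A,C,H} → run A
t=23: ready={A,C,H} → run A
t=24: ready={A,C,H} → run A
t=25: ready={C,H} → run C
t=26: ready={C,H} → run C
t=27: ready={H} → run H
t=28: ready={H} → run H
t=29: ready={H} → run H
t=30: ready={H} → run H
t=31: ready={H} → run H
t=32: ready={H} → run H
t=33: ready={H} → run H
t=34: (idle)
t=35: (idle)
t=36: (idle)
t=37: (idle)
t=38: (idle)
t=39: (idle)
t=40: (idle)
t=41: (idle)
t=42: (idle)
t=43: (idle)
t=44: (idle)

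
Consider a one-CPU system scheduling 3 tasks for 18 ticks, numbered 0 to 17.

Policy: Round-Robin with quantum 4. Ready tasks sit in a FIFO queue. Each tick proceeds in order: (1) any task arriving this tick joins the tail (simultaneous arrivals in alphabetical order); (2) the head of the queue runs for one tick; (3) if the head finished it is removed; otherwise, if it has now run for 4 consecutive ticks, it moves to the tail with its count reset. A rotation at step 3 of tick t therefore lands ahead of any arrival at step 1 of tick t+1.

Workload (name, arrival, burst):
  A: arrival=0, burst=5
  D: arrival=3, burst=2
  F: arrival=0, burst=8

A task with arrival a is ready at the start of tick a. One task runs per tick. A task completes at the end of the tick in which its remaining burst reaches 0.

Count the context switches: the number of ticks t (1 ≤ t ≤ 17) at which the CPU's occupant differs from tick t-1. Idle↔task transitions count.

t=0: queue=[A,F] q_used=0 → run A
t=1: queue=[A,F] q_used=1 → run A
t=2: queue=[A,F] q_used=2 → run A
t=3: queue=[A,F,D] q_used=3 → run A
t=4: queue=[F,D,A] q_used=0 → run F
t=5: queue=[F,D,A] q_used=1 → run F
t=6: queue=[F,D,A] q_used=2 → run F
t=7: queue=[F,D,A] q_used=3 → run F
t=8: queue=[D,A,F] q_used=0 → run D
t=9: queue=[D,A,F] q_used=1 → run D
t=10: queue=[A,F] q_used=0 → run A
t=11: queue=[F] q_used=0 → run F
t=12: queue=[F] q_used=1 → run F
t=13: queue=[F] q_used=2 → run F
t=14: queue=[F] q_used=3 → run F
t=15: (idle)
t=16: (idle)
t=17: (idle)

context switches = 5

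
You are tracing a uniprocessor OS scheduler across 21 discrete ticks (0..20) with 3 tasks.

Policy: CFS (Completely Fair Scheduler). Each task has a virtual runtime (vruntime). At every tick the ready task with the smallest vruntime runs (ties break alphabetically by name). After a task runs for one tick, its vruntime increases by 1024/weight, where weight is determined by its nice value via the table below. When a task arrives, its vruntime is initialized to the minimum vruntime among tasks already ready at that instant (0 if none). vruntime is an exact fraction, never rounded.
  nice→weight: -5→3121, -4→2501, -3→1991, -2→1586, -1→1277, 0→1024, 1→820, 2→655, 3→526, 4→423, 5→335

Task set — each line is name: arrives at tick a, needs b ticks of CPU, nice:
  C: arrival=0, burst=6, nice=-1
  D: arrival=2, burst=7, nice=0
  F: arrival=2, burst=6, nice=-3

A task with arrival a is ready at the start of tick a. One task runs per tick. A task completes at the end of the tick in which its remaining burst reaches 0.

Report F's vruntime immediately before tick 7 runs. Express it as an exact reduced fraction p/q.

vruntime(F, start of tick 7) = 6692864/2542507

t=0: vr[C=0] → run C
t=1: vr[C=1024/1277] → run C
t=2: vr[C=2048/1277 D=2048/1277 F=2048/1277] → run C
t=3: vr[C=3072/1277 D=2048/1277 F=2048/1277] → run D
t=4: vr[C=3072/1277 D=3325/1277 F=2048/1277] → run F
t=5: vr[C=3072/1277 D=3325/1277 F=5385216/2542507] → run F
t=6: vr[C=3072/1277 D=3325/1277 F=6692864/2542507] → run C
t=7: vr[C=4096/1277 D=3325/1277 F=6692864/2542507] → run D
t=8: vr[C=4096/1277 D=4602/1277 F=6692864/2542507] → run F
t=9: vr[C=4096/1277 D=4602/1277 F=8000512/2542507] → run F
t=10: vr[C=4096/1277 D=4602/1277 F=9308160/2542507] → run C
t=11: vr[C=5120/1277 D=4602/1277 F=9308160/2542507] → run D
t=12: vr[C=5120/1277 D=5879/1277 F=9308160/2542507] → run F
t=13: vr[C=5120/1277 D=5879/1277 F=10615808/2542507] → run C
t=14: vr[D=5879/1277 F=10615808/2542507] → run F
t=15: vr[D=5879/1277] → run D
t=16: vr[D=7156/1277] → run D
t=17: vr[D=8433/1277] → run D
t=18: vr[D=9710/1277] → run D
t=19: (idle)
t=20: (idle)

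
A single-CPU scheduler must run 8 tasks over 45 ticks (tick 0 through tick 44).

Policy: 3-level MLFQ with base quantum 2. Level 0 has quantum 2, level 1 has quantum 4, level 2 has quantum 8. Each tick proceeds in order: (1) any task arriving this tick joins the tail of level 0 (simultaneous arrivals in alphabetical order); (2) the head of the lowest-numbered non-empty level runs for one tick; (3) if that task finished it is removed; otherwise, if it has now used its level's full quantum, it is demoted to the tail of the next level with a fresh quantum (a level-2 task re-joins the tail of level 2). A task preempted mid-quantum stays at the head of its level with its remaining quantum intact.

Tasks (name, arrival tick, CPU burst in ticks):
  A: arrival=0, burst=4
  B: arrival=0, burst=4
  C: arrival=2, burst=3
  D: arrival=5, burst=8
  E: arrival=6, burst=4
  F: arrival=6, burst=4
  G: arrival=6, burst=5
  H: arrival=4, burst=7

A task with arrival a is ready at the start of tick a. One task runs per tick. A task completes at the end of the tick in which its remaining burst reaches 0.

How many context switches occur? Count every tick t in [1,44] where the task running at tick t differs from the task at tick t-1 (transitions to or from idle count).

context switches = 18

t=0: L0/L1/L2 = AB/-/- → run A
t=1: L0/L1/L2 = AB/-/- → run A
t=2: L0/L1/L2 = BC/A/- → run B
t=3: L0/L1/L2 = BC/A/- → run B
t=4: L0/L1/L2 = CH/AB/- → run C
t=5: L0/L1/L2 = CHD/AB/- → run C
t=6: L0/L1/L2 = HDEFG/ABC/- → run H
t=7: L0/L1/L2 = HDEFG/ABC/- → run H
t=8: L0/L1/L2 = DEFG/ABCH/- → run D
t=9: L0/L1/L2 = DEFG/ABCH/- → run D
t=10: L0/L1/L2 = EFG/ABCHD/- → run E
t=11: L0/L1/L2 = EFG/ABCHD/- → run E
t=12: L0/L1/L2 = FG/ABCHDE/- → run F
t=13: L0/L1/L2 = FG/ABCHDE/- → run F
t=14: L0/L1/L2 = G/ABCHDEF/- → run G
t=15: L0/L1/L2 = G/ABCHDEF/- → run G
t=16: L0/L1/L2 = -/ABCHDEFG/- → run A
t=17: L0/L1/L2 = -/ABCHDEFG/- → run A
t=18: L0/L1/L2 = -/BCHDEFG/- → run B
t=19: L0/L1/L2 = -/BCHDEFG/- → run B
t=20: L0/L1/L2 = -/CHDEFG/- → run C
t=21: L0/L1/L2 = -/HDEFG/- → run H
t=22: L0/L1/L2 = -/HDEFG/- → run H
t=23: L0/L1/L2 = -/HDEFG/- → run H
t=24: L0/L1/L2 = -/HDEFG/- → run H
t=25: L0/L1/L2 = -/DEFG/H → run D
t=26: L0/L1/L2 = -/DEFG/H → run D
t=27: L0/L1/L2 = -/DEFG/H → run D
t=28: L0/L1/L2 = -/DEFG/H → run D
t=29: L0/L1/L2 = -/EFG/HD → run E
t=30: L0/L1/L2 = -/EFG/HD → run E
t=31: L0/L1/L2 = -/FG/HD → run F
t=32: L0/L1/L2 = -/FG/HD → run F
t=33: L0/L1/L2 = -/G/HD → run G
t=34: L0/L1/L2 = -/G/HD → run G
t=35: L0/L1/L2 = -/G/HD → run G
t=36: L0/L1/L2 = -/-/HD → run H
t=37: L0/L1/L2 = -/-/D → run D
t=38: L0/L1/L2 = -/-/D → run D
t=39: (idle)
t=40: (idle)
t=41: (idle)
t=42: (idle)
t=43: (idle)
t=44: (idle)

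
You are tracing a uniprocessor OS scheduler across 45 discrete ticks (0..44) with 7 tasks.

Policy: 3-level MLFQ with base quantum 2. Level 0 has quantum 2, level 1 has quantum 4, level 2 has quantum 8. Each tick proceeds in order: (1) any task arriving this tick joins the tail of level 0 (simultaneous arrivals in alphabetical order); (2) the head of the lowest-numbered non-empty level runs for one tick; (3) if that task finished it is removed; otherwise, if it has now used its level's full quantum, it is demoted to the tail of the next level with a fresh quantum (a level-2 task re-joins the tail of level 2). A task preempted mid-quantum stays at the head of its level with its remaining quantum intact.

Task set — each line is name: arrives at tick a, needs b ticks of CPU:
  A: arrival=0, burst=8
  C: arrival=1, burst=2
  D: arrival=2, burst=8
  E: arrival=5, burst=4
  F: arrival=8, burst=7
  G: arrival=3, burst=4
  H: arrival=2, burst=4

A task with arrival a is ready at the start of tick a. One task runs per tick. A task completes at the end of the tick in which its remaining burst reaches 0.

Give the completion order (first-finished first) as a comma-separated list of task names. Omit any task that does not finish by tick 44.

completion order = C, H, G, E, A, D, F

t=0: L0/L1/L2 = A/-/- → run A
t=1: L0/L1/L2 = AC/-/- → run A
t=2: L0/L1/L2 = CDH/A/- → run C
t=3: L0/L1/L2 = CDHG/A/- → run C
t=4: L0/L1/L2 = DHG/A/- → run D
t=5: L0/L1/L2 = DHGE/A/- → run D
t=6: L0/L1/L2 = HGE/AD/- → run H
t=7: L0/L1/L2 = HGE/AD/- → run H
t=8: L0/L1/L2 = GEF/ADH/- → run G
t=9: L0/L1/L2 = GEF/ADH/- → run G
t=10: L0/L1/L2 = EF/ADHG/- → run E
t=11: L0/L1/L2 = EF/ADHG/- → run E
t=12: L0/L1/L2 = F/ADHGE/- → run F
t=13: L0/L1/L2 = F/ADHGE/- → run F
t=14: L0/L1/L2 = -/ADHGEF/- → run A
t=15: L0/L1/L2 = -/ADHGEF/- → run A
t=16: L0/L1/L2 = -/ADHGEF/- → run A
t=17: L0/L1/L2 = -/ADHGEF/- → run A
t=18: L0/L1/L2 = -/DHGEF/A → run D
t=19: L0/L1/L2 = -/DHGEF/A → run D
t=20: L0/L1/L2 = -/DHGEF/A → run D
t=21: L0/L1/L2 = -/DHGEF/A → run D
t=22: L0/L1/L2 = -/HGEF/AD → run H
t=23: L0/L1/L2 = -/HGEF/AD → run H
t=24: L0/L1/L2 = -/GEF/AD → run G
t=25: L0/L1/L2 = -/GEF/AD → run G
t=26: L0/L1/L2 = -/EF/AD → run E
t=27: L0/L1/L2 = -/EF/AD → run E
t=28: L0/L1/L2 = -/F/AD → run F
t=29: L0/L1/L2 = -/F/AD → run F
t=30: L0/L1/L2 = -/F/AD → run F
t=31: L0/L1/L2 = -/F/AD → run F
t=32: L0/L1/L2 = -/-/ADF → run A
t=33: L0/L1/L2 = -/-/ADF → run A
t=34: L0/L1/L2 = -/-/DF → run D
t=35: L0/L1/L2 = -/-/DF → run D
t=36: L0/L1/L2 = -/-/F → run F
t=37: (idle)
t=38: (idle)
t=39: (idle)
t=40: (idle)
t=41: (idle)
t=42: (idle)
t=43: (idle)
t=44: (idle)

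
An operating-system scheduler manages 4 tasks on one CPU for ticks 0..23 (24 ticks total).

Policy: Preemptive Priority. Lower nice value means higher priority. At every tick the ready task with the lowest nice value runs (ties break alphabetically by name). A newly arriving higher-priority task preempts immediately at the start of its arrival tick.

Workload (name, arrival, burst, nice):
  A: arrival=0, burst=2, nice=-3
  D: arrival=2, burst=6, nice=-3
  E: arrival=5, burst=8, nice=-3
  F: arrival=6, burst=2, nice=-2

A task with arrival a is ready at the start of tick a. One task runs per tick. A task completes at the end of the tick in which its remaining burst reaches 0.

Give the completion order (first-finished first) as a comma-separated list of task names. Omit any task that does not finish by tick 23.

completion order = A, D, E, F

t=0: ready={A} → run A
t=1: ready={A} → run A
t=2: ready={D} → run D
t=3: ready={D} → run D
t=4: ready={D} → run D
t=5: ready={D,E} → run D
t=6: ready={D,E,F} → run D
t=7: ready={D,E,F} → run D
t=8: ready={E,F} → run E
t=9: ready={E,F} → run E
t=10: ready={E,F} → run E
t=11: ready={E,F} → run E
t=12: ready={E,F} → run E
t=13: ready={E,F} → run E
t=14: ready={E,F} → run E
t=15: ready={E,F} → run E
t=16: ready={F} → run F
t=17: ready={F} → run F
t=18: (idle)
t=19: (idle)
t=20: (idle)
t=21: (idle)
t=22: (idle)
t=23: (idle)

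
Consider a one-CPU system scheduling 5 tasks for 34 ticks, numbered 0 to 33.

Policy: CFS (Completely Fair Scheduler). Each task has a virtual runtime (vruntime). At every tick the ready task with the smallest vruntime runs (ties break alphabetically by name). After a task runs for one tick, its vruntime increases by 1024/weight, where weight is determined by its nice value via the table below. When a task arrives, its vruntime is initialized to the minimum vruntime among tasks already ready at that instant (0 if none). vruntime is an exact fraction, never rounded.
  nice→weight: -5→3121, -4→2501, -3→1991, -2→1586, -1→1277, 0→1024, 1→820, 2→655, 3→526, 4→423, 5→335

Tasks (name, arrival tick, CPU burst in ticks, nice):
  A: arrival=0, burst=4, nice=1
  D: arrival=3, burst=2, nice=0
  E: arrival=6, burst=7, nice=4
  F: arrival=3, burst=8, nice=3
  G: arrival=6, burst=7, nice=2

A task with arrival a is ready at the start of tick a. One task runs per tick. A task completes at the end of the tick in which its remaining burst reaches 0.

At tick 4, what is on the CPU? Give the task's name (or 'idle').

t=0: vr[A=0] → run A
t=1: vr[A=256/205] → run A
t=2: vr[A=512/205] → run A
t=3: vr[A=768/205 D=768/205 F=768/205] → run A
t=4: vr[D=768/205 F=768/205] → run D
t=5: vr[D=973/205 F=768/205] → run F
t=6: vr[D=973/205 E=973/205 F=306944/53915 G=973/205] → run D
t=7: vr[E=973/205 F=306944/53915 G=973/205] → run E
t=8: vr[E=621499/86715 F=306944/53915 G=973/205] → run G
t=9: vr[E=621499/86715 F=306944/53915 G=169447/26855] → run F
t=10: vr[E=621499/86715 F=411904/53915 G=169447/26855] → run G
t=11: vr[E=621499/86715 F=411904/53915 G=211431/26855] → run E
t=12: vr[E=831419/86715 F=411904/53915 G=211431/26855] → run F
t=13: vr[E=831419/86715 F=516864/53915 G=211431/26855] → run G
t=14: vr[E=831419/86715 F=516864/53915 G=50683/5371] → run G
t=15: vr[E=831419/86715 F=516864/53915 G=295399/26855] → run F
t=16: vr[E=831419/86715 F=621824/53915 G=295399/26855] → run E
t=17: vr[E=347113/28905 F=621824/53915 G=295399/26855] → run G
t=18: vr[E=347113/28905 F=621824/53915 G=337383/26855] → run F
t=19: vr[E=347113/28905 F=726784/53915 G=337383/26855] → run E
t=20: vr[E=1251259/86715 F=726784/53915 G=337383/26855] → run G
t=21: vr[E=1251259/86715 F=726784/53915 G=379367/26855] → run F
t=22: vr[E=1251259/86715 F=831744/53915 G=379367/26855] → run G
t=23: vr[E=1251259/86715 F=831744/53915] → run E
t=24: vr[E=1461179/86715 F=831744/53915] → run F
t=25: vr[E=1461179/86715 F=936704/53915] → run E
t=26: vr[E=557033/28905 F=936704/53915] → run F
t=27: vr[E=557033/28905] → run E
t=28: (idle)
t=29: (idle)
t=30: (idle)
t=31: (idle)
t=32: (idle)
t=33: (idle)

running at tick 4 = D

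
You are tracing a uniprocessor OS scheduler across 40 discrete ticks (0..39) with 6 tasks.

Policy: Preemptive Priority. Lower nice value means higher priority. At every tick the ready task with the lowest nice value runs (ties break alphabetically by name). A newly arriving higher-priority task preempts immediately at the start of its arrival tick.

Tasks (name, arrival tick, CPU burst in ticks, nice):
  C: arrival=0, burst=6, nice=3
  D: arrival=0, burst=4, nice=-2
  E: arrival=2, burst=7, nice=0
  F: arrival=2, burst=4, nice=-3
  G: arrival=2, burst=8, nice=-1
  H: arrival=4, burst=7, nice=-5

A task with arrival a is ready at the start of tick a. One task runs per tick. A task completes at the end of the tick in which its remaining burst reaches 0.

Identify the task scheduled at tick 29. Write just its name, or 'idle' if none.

running at tick 29 = E

t=0: ready={C,D} → run D
t=1: ready={C,D} → run D
t=2: ready={C,D,E,F,G} → run F
t=3: ready={C,D,E,F,G} → run F
t=4: ready={C,D,E,F,G,H} → run H
t=5: ready={C,D,E,F,G,H} → run H
t=6: ready={C,D,E,F,G,H} → run H
t=7: ready={C,D,E,F,G,H} → run H
t=8: ready={C,D,E,F,G,H} → run H
t=9: ready={C,D,E,F,G,H} → run H
t=10: ready={C,D,E,F,G,H} → run H
t=11: ready={C,D,E,F,G} → run F
t=12: ready={C,D,E,F,G} → run F
t=13: ready={C,D,E,G} → run D
t=14: ready={C,D,E,G} → run D
t=15: ready={C,E,G} → run G
t=16: ready={C,E,G} → run G
t=17: ready={C,E,G} → run G
t=18: ready={C,E,G} → run G
t=19: ready={C,E,G} → run G
t=20: ready={C,E,G} → run G
t=21: ready={C,E,G} → run G
t=22: ready={C,E,G} → run G
t=23: ready={C,E} → run E
t=24: ready={C,E} → run E
t=25: ready={C,E} → run E
t=26: ready={C,E} → run E
t=27: ready={C,E} → run E
t=28: ready={C,E} → run E
t=29: ready={C,E} → run E
t=30: ready={C} → run C
t=31: ready={C} → run C
t=32: ready={C} → run C
t=33: ready={C} → run C
t=34: ready={C} → run C
t=35: ready={C} → run C
t=36: (idle)
t=37: (idle)
t=38: (idle)
t=39: (idle)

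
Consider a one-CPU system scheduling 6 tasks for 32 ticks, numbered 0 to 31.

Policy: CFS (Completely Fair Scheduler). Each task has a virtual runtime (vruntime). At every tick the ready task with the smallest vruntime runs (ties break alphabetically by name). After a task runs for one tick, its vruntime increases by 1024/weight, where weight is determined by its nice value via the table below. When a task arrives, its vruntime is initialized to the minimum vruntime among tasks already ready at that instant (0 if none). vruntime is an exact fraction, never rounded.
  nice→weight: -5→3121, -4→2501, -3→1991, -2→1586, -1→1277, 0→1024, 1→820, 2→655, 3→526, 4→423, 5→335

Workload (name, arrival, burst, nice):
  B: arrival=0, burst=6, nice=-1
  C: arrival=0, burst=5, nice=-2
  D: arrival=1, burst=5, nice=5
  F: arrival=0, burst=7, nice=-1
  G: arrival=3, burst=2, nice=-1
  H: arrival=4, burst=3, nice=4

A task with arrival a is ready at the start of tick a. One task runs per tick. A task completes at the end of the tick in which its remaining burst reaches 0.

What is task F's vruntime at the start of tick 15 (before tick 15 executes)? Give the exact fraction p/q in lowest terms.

vruntime(F, start of tick 15) = 3072/1277

t=0: vr[B=0 C=0 F=0] → run B
t=1: vr[B=1024/1277 C=0 D=0 F=0] → run C
t=2: vr[B=1024/1277 C=512/793 D=0 F=0] → run D
t=3: vr[B=1024/1277 C=512/793 D=1024/335 F=0 G=0] → run F
t=4: vr[B=1024/1277 C=512/793 D=1024/335 F=1024/1277 G=0 H=0] → run G
t=5: vr[B=1024/1277 C=512/793 D=1024/335 F=1024/1277 G=1024/1277 H=0] → run H
t=6: vr[B=1024/1277 C=512/793 D=1024/335 F=1024/1277 G=1024/1277 H=1024/423] → run C
t=7: vr[B=1024/1277 C=1024/793 D=1024/335 F=1024/1277 G=1024/1277 H=1024/423] → run B
t=8: vr[B=2048/1277 C=1024/793 D=1024/335 F=1024/1277 G=1024/1277 H=1024/423] → run F
t=9: vr[B=2048/1277 C=1024/793 D=1024/335 F=2048/1277 G=1024/1277 H=1024/423] → run G
t=10: vr[B=2048/1277 C=1024/793 D=1024/335 F=2048/1277 H=1024/423] → run C
t=11: vr[B=2048/1277 C=1536/793 D=1024/335 F=2048/1277 H=1024/423] → run B
t=12: vr[B=3072/1277 C=1536/793 D=1024/335 F=2048/1277 H=1024/423] → run F
t=13: vr[B=3072/1277 C=1536/793 D=1024/335 F=3072/1277 H=1024/423] → run C
t=14: vr[B=3072/1277 C=2048/793 D=1024/335 F=3072/1277 H=1024/423] → run B
t=15: vr[B=4096/1277 C=2048/793 D=1024/335 F=3072/1277 H=1024/423] → run F
t=16: vr[B=4096/1277 C=2048/793 D=1024/335 F=4096/1277 H=1024/423] → run H
t=17: vr[B=4096/1277 C=2048/793 D=1024/335 F=4096/1277 H=2048/423] → run C
t=18: vr[B=4096/1277 D=1024/335 F=4096/1277 H=2048/423] → run D
t=19: vr[B=4096/1277 D=2048/335 F=4096/1277 H=2048/423] → run B
t=20: vr[B=5120/1277 D=2048/335 F=4096/1277 H=2048/423] → run F
t=21: vr[B=5120/1277 D=2048/335 F=5120/1277 H=2048/423] → run B
t=22: vr[D=2048/335 F=5120/1277 H=2048/423] → run F
t=23: vr[D=2048/335 F=6144/1277 H=2048/423] → run F
t=24: vr[D=2048/335 H=2048/423] → run H
t=25: vr[D=2048/335] → run D
t=26: vr[D=3072/335] → run D
t=27: vr[D=4096/335] → run D
t=28: (idle)
t=29: (idle)
t=30: (idle)
t=31: (idle)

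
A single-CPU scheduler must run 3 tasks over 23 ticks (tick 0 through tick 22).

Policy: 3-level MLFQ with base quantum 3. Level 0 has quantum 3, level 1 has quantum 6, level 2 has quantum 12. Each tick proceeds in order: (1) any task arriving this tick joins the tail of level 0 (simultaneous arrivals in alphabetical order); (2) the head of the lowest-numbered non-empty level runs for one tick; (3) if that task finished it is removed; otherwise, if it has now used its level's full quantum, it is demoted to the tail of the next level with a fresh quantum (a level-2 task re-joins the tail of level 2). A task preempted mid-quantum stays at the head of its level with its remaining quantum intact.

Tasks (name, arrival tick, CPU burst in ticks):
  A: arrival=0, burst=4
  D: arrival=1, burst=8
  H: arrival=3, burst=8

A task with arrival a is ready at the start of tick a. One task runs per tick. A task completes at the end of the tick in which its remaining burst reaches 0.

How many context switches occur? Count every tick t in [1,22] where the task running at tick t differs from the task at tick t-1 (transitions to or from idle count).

t=0: L0/L1/L2 = A/-/- → run A
t=1: L0/L1/L2 = AD/-/- → run A
t=2: L0/L1/L2 = AD/-/- → run A
t=3: L0/L1/L2 = DH/A/- → run D
t=4: L0/L1/L2 = DH/A/- → run D
t=5: L0/L1/L2 = DH/A/- → run D
t=6: L0/L1/L2 = H/AD/- → run H
t=7: L0/L1/L2 = H/AD/- → run H
t=8: L0/L1/L2 = H/AD/- → run H
t=9: L0/L1/L2 = -/ADH/- → run A
t=10: L0/L1/L2 = -/DH/- → run D
t=11: L0/L1/L2 = -/DH/- → run D
t=12: L0/L1/L2 = -/DH/- → run D
t=13: L0/L1/L2 = -/DH/- → run D
t=14: L0/L1/L2 = -/DH/- → run D
t=15: L0/L1/L2 = -/H/- → run H
t=16: L0/L1/L2 = -/H/- → run H
t=17: L0/L1/L2 = -/H/- → run H
t=18: L0/L1/L2 = -/H/- → run H
t=19: L0/L1/L2 = -/H/- → run H
t=20: (idle)
t=21: (idle)
t=22: (idle)

context switches = 6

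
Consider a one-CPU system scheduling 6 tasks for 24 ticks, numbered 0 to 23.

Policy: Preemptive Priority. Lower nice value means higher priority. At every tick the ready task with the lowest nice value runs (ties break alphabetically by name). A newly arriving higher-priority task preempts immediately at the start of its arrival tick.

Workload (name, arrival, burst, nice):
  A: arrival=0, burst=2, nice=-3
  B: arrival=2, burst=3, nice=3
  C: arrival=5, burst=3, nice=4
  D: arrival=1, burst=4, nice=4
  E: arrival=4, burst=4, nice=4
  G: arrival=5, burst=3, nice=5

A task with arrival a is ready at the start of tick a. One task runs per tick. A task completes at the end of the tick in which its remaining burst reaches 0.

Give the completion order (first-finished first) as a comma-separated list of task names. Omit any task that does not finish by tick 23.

completion order = A, B, C, D, E, G

t=0: ready={A} → run A
t=1: ready={A,D} → run A
t=2: ready={B,D} → run B
t=3: ready={B,D} → run B
t=4: ready={B,D,E} → run B
t=5: ready={C,D,E,G} → run C
t=6: ready={C,D,E,G} → run C
t=7: ready={C,D,E,G} → run C
t=8: ready={D,E,G} → run D
t=9: ready={D,E,G} → run D
t=10: ready={D,E,G} → run D
t=11: ready={D,E,G} → run D
t=12: ready={E,G} → run E
t=13: ready={E,G} → run E
t=14: ready={E,G} → run E
t=15: ready={E,G} → run E
t=16: ready={G} → run G
t=17: ready={G} → run G
t=18: ready={G} → run G
t=19: (idle)
t=20: (idle)
t=21: (idle)
t=22: (idle)
t=23: (idle)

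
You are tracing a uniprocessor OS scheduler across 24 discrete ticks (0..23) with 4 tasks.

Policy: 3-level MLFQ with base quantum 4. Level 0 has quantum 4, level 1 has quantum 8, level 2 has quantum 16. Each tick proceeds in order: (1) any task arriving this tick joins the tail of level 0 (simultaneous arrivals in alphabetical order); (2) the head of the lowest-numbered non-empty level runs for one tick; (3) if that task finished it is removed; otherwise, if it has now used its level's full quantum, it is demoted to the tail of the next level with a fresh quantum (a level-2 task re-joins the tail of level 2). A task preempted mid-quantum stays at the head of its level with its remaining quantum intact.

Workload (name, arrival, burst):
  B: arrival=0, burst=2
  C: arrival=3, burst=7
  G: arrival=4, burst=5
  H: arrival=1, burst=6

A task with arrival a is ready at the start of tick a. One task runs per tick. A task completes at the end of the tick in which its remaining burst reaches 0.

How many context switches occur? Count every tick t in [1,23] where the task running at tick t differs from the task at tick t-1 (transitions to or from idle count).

context switches = 7

t=0: L0/L1/L2 = B/-/- → run B
t=1: L0/L1/L2 = BH/-/- → run B
t=2: L0/L1/L2 = H/-/- → run H
t=3: L0/L1/L2 = HC/-/- → run H
t=4: L0/L1/L2 = HCG/-/- → run H
t=5: L0/L1/L2 = HCG/-/- → run H
t=6: L0/L1/L2 = CG/H/- → run C
t=7: L0/L1/L2 = CG/H/- → run C
t=8: L0/L1/L2 = CG/H/- → run C
t=9: L0/L1/L2 = CG/H/- → run C
t=10: L0/L1/L2 = G/HC/- → run G
t=11: L0/L1/L2 = G/HC/- → run G
t=12: L0/L1/L2 = G/HC/- → run G
t=13: L0/L1/L2 = G/HC/- → run G
t=14: L0/L1/L2 = -/HCG/- → run H
t=15: L0/L1/L2 = -/HCG/- → run H
t=16: L0/L1/L2 = -/CG/- → run C
t=17: L0/L1/L2 = -/CG/- → run C
t=18: L0/L1/L2 = -/CG/- → run C
t=19: L0/L1/L2 = -/G/- → run G
t=20: (idle)
t=21: (idle)
t=22: (idle)
t=23: (idle)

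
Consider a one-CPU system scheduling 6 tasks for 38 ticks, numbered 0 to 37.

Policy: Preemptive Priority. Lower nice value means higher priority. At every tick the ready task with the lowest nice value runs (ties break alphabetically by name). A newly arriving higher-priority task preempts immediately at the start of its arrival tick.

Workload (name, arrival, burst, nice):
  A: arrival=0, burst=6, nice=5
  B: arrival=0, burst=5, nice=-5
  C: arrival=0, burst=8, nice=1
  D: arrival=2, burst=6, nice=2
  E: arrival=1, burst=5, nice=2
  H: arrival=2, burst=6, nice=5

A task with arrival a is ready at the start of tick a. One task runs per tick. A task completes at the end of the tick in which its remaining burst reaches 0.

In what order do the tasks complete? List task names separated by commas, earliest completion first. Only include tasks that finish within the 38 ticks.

completion order = B, C, D, E, A, H

t=0: ready={A,B,C} → run B
t=1: ready={A,B,C,E} → run B
t=2: ready={A,B,C,D,E,H} → run B
t=3: ready={A,B,C,D,E,H} → run B
t=4: ready={A,B,C,D,E,H} → run B
t=5: ready={A,C,D,E,H} → run C
t=6: ready={A,C,D,E,H} → run C
t=7: ready={A,C,D,E,H} → run C
t=8: ready={A,C,D,E,H} → run C
t=9: ready={A,C,D,E,H} → run C
t=10: ready={A,C,D,E,H} → run C
t=11: ready={A,C,D,E,H} → run C
t=12: ready={A,C,D,E,H} → run C
t=13: ready={A,D,E,H} → run D
t=14: ready={A,D,E,H} → run D
t=15: ready={A,D,E,H} → run D
t=16: ready={A,D,E,H} → run D
t=17: ready={A,D,E,H} → run D
t=18: ready={A,D,E,H} → run D
t=19: ready={A,E,H} → run E
t=20: ready={A,E,H} → run E
t=21: ready={A,E,H} → run E
t=22: ready={A,E,H} → run E
t=23: ready={A,E,H} → run E
t=24: ready={A,H} → run A
t=25: ready={A,H} → run A
t=26: ready={A,H} → run A
t=27: ready={A,H} → run A
t=28: ready={A,H} → run A
t=29: ready={A,H} → run A
t=30: ready={H} → run H
t=31: ready={H} → run H
t=32: ready={H} → run H
t=33: ready={H} → run H
t=34: ready={H} → run H
t=35: ready={H} → run H
t=36: (idle)
t=37: (idle)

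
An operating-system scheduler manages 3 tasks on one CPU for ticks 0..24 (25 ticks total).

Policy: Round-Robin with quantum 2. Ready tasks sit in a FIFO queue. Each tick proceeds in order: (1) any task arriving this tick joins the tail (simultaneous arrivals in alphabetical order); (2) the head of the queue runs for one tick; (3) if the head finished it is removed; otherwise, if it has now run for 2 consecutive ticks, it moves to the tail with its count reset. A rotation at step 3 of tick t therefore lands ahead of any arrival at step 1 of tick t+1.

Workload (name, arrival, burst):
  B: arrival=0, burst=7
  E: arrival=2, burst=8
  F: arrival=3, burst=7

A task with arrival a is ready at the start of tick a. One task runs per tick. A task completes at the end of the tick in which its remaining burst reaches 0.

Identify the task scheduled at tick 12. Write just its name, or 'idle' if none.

t=0: queue=[B] q_used=0 → run B
t=1: queue=[B] q_used=1 → run B
t=2: queue=[B,E] q_used=0 → run B
t=3: queue=[B,E,F] q_used=1 → run B
t=4: queue=[E,F,B] q_used=0 → run E
t=5: queue=[E,F,B] q_used=1 → run E
t=6: queue=[F,B,E] q_used=0 → run F
t=7: queue=[F,B,E] q_used=1 → run F
t=8: queue=[B,E,F] q_used=0 → run B
t=9: queue=[B,E,F] q_used=1 → run B
t=10: queue=[E,F,B] q_used=0 → run E
t=11: queue=[E,F,B] q_used=1 → run E
t=12: queue=[F,B,E] q_used=0 → run F
t=13: queue=[F,B,E] q_used=1 → run F
t=14: queue=[B,E,F] q_used=0 → run B
t=15: queue=[E,F] q_used=0 → run E
t=16: queue=[E,F] q_used=1 → run E
t=17: queue=[F,E] q_used=0 → run F
t=18: queue=[F,E] q_used=1 → run F
t=19: queue=[E,F] q_used=0 → run E
t=20: queue=[E,F] q_used=1 → run E
t=21: queue=[F] q_used=0 → run F
t=22: (idle)
t=23: (idle)
t=24: (idle)

running at tick 12 = F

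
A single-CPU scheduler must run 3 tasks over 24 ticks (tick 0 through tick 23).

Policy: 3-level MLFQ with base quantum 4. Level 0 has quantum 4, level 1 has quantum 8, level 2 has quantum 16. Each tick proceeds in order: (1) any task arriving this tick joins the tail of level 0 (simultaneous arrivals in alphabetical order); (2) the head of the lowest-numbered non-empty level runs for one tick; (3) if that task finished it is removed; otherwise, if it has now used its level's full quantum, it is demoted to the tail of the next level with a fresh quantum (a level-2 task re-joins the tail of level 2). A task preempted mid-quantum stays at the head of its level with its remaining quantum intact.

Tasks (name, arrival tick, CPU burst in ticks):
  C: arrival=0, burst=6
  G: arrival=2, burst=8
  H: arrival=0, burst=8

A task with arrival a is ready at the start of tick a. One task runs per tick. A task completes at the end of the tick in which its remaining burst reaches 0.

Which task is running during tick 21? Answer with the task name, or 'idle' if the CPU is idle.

t=0: L0/L1/L2 = CH/-/- → run C
t=1: L0/L1/L2 = CH/-/- → run C
t=2: L0/L1/L2 = CHG/-/- → run C
t=3: L0/L1/L2 = CHG/-/- → run C
t=4: L0/L1/L2 = HG/C/- → run H
t=5: L0/L1/L2 = HG/C/- → run H
t=6: L0/L1/L2 = HG/C/- → run H
t=7: L0/L1/L2 = HG/C/- → run H
t=8: L0/L1/L2 = G/CH/- → run G
t=9: L0/L1/L2 = G/CH/- → run G
t=10: L0/L1/L2 = G/CH/- → run G
t=11: L0/L1/L2 = G/CH/- → run G
t=12: L0/L1/L2 = -/CHG/- → run C
t=13: L0/L1/L2 = -/CHG/- → run C
t=14: L0/L1/L2 = -/HG/- → run H
t=15: L0/L1/L2 = -/HG/- → run H
t=16: L0/L1/L2 = -/HG/- → run H
t=17: L0/L1/L2 = -/HG/- → run H
t=18: L0/L1/L2 = -/G/- → run G
t=19: L0/L1/L2 = -/G/- → run G
t=20: L0/L1/L2 = -/G/- → run G
t=21: L0/L1/L2 = -/G/- → run G
t=22: (idle)
t=23: (idle)

running at tick 21 = G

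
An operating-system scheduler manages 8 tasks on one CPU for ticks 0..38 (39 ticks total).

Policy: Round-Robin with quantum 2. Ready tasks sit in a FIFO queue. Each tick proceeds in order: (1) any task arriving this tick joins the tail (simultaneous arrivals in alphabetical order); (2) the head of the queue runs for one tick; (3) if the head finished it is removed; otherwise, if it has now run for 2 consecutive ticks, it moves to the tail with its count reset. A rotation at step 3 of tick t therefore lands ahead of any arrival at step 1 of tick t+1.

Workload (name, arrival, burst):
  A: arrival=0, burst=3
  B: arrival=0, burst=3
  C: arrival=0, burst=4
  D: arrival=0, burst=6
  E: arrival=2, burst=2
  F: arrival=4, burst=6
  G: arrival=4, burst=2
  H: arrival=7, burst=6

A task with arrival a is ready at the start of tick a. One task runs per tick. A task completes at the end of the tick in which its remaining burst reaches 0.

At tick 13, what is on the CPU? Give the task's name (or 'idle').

running at tick 13 = F

t=0: queue=[A,B,C,D] q_used=0 → run A
t=1: queue=[A,B,C,D] q_used=1 → run A
t=2: queue=[B,C,D,A,E] q_used=0 → run B
t=3: queue=[B,C,D,A,E] q_used=1 → run B
t=4: queue=[C,D,A,E,B,F,G] q_used=0 → run C
t=5: queue=[C,D,A,E,B,F,G] q_used=1 → run C
t=6: queue=[D,A,E,B,F,G,C] q_used=0 → run D
t=7: queue=[D,A,E,B,F,G,C,H] q_used=1 → run D
t=8: queue=[A,E,B,F,G,C,H,D] q_used=0 → run A
t=9: queue=[E,B,F,G,C,H,D] q_used=0 → run E
t=10: queue=[E,B,F,G,C,H,D] q_used=1 → run E
t=11: queue=[B,F,G,C,H,D] q_used=0 → run B
t=12: queue=[F,G,C,H,D] q_used=0 → run F
t=13: queue=[F,G,C,H,D] q_used=1 → run F
t=14: queue=[G,C,H,D,F] q_used=0 → run G
t=15: queue=[G,C,H,D,F] q_used=1 → run G
t=16: queue=[C,H,D,F] q_used=0 → run C
t=17: queue=[C,H,D,F] q_used=1 → run C
t=18: queue=[H,D,F] q_used=0 → run H
t=19: queue=[H,D,F] q_used=1 → run H
t=20: queue=[D,F,H] q_used=0 → run D
t=21: queue=[D,F,H] q_used=1 → run D
t=22: queue=[F,H,D] q_used=0 → run F
t=23: queue=[F,H,D] q_used=1 → run F
t=24: queue=[H,D,F] q_used=0 → run H
t=25: queue=[H,D,F] q_used=1 → run H
t=26: queue=[D,F,H] q_used=0 → run D
t=27: queue=[D,F,H] q_used=1 → run D
t=28: queue=[F,H] q_used=0 → run F
t=29: queue=[F,H] q_used=1 → run F
t=30: queue=[H] q_used=0 → run H
t=31: queue=[H] q_used=1 → run H
t=32: (idle)
t=33: (idle)
t=34: (idle)
t=35: (idle)
t=36: (idle)
t=37: (idle)
t=38: (idle)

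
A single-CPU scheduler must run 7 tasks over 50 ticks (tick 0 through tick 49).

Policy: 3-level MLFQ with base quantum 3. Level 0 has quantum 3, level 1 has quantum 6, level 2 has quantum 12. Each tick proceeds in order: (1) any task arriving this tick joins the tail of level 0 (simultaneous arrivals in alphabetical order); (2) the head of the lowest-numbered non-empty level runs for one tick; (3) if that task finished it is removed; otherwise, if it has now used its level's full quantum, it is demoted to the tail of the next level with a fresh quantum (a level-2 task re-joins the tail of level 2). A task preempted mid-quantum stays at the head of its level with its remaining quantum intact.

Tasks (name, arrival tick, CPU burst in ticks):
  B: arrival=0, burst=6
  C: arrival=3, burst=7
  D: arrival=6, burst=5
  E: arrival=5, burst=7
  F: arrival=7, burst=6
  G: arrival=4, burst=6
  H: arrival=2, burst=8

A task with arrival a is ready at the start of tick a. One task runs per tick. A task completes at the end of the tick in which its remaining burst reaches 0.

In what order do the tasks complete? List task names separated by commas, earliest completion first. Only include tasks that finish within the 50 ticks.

t=0: L0/L1/L2 = B/-/- → run B
t=1: L0/L1/L2 = B/-/- → run B
t=2: L0/L1/L2 = BH/-/- → run B
t=3: L0/L1/L2 = HC/B/- → run H
t=4: L0/L1/L2 = HCG/B/- → run H
t=5: L0/L1/L2 = HCGE/B/- → run H
t=6: L0/L1/L2 = CGED/BH/- → run C
t=7: L0/L1/L2 = CGEDF/BH/- → run C
t=8: L0/L1/L2 = CGEDF/BH/- → run C
t=9: L0/L1/L2 = GEDF/BHC/- → run G
t=10: L0/L1/L2 = GEDF/BHC/- → run G
t=11: L0/L1/L2 = GEDF/BHC/- → run G
t=12: L0/L1/L2 = EDF/BHCG/- → run E
t=13: L0/L1/L2 = EDF/BHCG/- → run E
t=14: L0/L1/L2 = EDF/BHCG/- → run E
t=15: L0/L1/L2 = DF/BHCGE/- → run D
t=16: L0/L1/L2 = DF/BHCGE/- → run D
t=17: L0/L1/L2 = DF/BHCGE/- → run D
t=18: L0/L1/L2 = F/BHCGED/- → run F
t=19: L0/L1/L2 = F/BHCGED/- → run F
t=20: L0/L1/L2 = F/BHCGED/- → run F
t=21: L0/L1/L2 = -/BHCGEDF/- → run B
t=22: L0/L1/L2 = -/BHCGEDF/- → run B
t=23: L0/L1/L2 = -/BHCGEDF/- → run B
t=24: L0/L1/L2 = -/HCGEDF/- → run H
t=25: L0/L1/L2 = -/HCGEDF/- → run H
t=26: L0/L1/L2 = -/HCGEDF/- → run H
t=27: L0/L1/L2 = -/HCGEDF/- → run H
t=28: L0/L1/L2 = -/HCGEDF/- → run H
t=29: L0/L1/L2 = -/CGEDF/- → run C
t=30: L0/L1/L2 = -/CGEDF/- → run C
t=31: L0/L1/L2 = -/CGEDF/- → run C
t=32: L0/L1/L2 = -/CGEDF/- → run C
t=33: L0/L1/L2 = -/GEDF/- → run G
t=34: L0/L1/L2 = -/GEDF/- → run G
t=35: L0/L1/L2 = -/GEDF/- → run G
t=36: L0/L1/L2 = -/EDF/- → run E
t=37: L0/L1/L2 = -/EDF/- → run E
t=38: L0/L1/L2 = -/EDF/- → run E
t=39: L0/L1/L2 = -/EDF/- → run E
t=40: L0/L1/L2 = -/DF/- → run D
t=41: L0/L1/L2 = -/DF/- → run D
t=42: L0/L1/L2 = -/F/- → run F
t=43: L0/L1/L2 = -/F/- → run F
t=44: L0/L1/L2 = -/F/- → run F
t=45: (idle)
t=46: (idle)
t=47: (idle)
t=48: (idle)
t=49: (idle)

completion order = B, H, C, G, E, D, F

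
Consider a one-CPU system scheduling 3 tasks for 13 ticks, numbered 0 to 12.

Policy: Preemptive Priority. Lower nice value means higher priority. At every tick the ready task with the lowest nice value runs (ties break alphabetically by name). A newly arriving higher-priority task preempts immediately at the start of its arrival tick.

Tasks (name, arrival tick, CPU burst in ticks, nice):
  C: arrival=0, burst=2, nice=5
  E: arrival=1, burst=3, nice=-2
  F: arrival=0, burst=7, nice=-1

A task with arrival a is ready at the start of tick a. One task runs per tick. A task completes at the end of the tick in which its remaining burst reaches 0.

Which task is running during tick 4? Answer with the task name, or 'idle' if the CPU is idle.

running at tick 4 = F

t=0: ready={C,F} → run F
t=1: ready={C,E,F} → run E
t=2: ready={C,E,F} → run E
t=3: ready={C,E,F} → run E
t=4: ready={C,F} → run F
t=5: ready={C,F} → run F
t=6: ready={C,F} → run F
t=7: ready={C,F} → run F
t=8: ready={C,F} → run F
t=9: ready={C,F} → run F
t=10: ready={C} → run C
t=11: ready={C} → run C
t=12: (idle)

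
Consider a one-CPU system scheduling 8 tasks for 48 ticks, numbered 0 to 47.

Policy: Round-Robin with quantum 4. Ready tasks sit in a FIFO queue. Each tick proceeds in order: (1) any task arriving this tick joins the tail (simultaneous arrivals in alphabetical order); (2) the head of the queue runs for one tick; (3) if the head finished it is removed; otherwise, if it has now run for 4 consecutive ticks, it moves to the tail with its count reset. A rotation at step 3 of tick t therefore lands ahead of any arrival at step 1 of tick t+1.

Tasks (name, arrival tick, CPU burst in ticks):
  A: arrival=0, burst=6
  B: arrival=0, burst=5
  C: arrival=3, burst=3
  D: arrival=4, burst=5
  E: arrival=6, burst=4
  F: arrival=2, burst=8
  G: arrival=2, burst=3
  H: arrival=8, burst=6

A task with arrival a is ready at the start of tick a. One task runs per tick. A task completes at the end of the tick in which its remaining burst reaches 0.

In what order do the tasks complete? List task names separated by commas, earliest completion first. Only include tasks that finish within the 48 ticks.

completion order = G, C, A, E, B, F, D, H

t=0: queue=[A,B] q_used=0 → run A
t=1: queue=[A,B] q_used=1 → run A
t=2: queue=[A,B,F,G] q_used=2 → run A
t=3: queue=[A,B,F,G,C] q_used=3 → run A
t=4: queue=[B,F,G,C,A,D] q_used=0 → run B
t=5: queue=[B,F,G,C,A,D] q_used=1 → run B
t=6: queue=[B,F,G,C,A,D,E] q_used=2 → run B
t=7: queue=[B,F,G,C,A,D,E] q_used=3 → run B
t=8: queue=[F,G,C,A,D,E,B,H] q_used=0 → run F
t=9: queue=[F,G,C,A,D,E,B,H] q_used=1 → run F
t=10: queue=[F,G,C,A,D,E,B,H] q_used=2 → run F
t=11: queue=[F,G,C,A,D,E,B,H] q_used=3 → run F
t=12: queue=[G,C,A,D,E,B,H,F] q_used=0 → run G
t=13: queue=[G,C,A,D,E,B,H,F] q_used=1 → run G
t=14: queue=[G,C,A,D,E,B,H,F] q_used=2 → run G
t=15: queue=[C,A,D,E,B,H,F] q_used=0 → run C
t=16: queue=[C,A,D,E,B,H,F] q_used=1 → run C
t=17: queue=[C,A,D,E,B,H,F] q_used=2 → run C
t=18: queue=[A,D,E,B,H,F] q_used=0 → run A
t=19: queue=[A,D,E,B,H,F] q_used=1 → run A
t=20: queue=[D,E,B,H,F] q_used=0 → run D
t=21: queue=[D,E,B,H,F] q_used=1 → run D
t=22: queue=[D,E,B,H,F] q_used=2 → run D
t=23: queue=[D,E,B,H,F] q_used=3 → run D
t=24: queue=[E,B,H,F,D] q_used=0 → run E
t=25: queue=[E,B,H,F,D] q_used=1 → run E
t=26: queue=[E,B,H,F,D] q_used=2 → run E
t=27: queue=[E,B,H,F,D] q_used=3 → run E
t=28: queue=[B,H,F,D] q_used=0 → run B
t=29: queue=[H,F,D] q_used=0 → run H
t=30: queue=[H,F,D] q_used=1 → run H
t=31: queue=[H,F,D] q_used=2 → run H
t=32: queue=[H,F,D] q_used=3 → run H
t=33: queue=[F,D,H] q_used=0 → run F
t=34: queue=[F,D,H] q_used=1 → run F
t=35: queue=[F,D,H] q_used=2 → run F
t=36: queue=[F,D,H] q_used=3 → run F
t=37: queue=[D,H] q_used=0 → run D
t=38: queue=[H] q_used=0 → run H
t=39: queue=[H] q_used=1 → run H
t=40: (idle)
t=41: (idle)
t=42: (idle)
t=43: (idle)
t=44: (idle)
t=45: (idle)
t=46: (idle)
t=47: (idle)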